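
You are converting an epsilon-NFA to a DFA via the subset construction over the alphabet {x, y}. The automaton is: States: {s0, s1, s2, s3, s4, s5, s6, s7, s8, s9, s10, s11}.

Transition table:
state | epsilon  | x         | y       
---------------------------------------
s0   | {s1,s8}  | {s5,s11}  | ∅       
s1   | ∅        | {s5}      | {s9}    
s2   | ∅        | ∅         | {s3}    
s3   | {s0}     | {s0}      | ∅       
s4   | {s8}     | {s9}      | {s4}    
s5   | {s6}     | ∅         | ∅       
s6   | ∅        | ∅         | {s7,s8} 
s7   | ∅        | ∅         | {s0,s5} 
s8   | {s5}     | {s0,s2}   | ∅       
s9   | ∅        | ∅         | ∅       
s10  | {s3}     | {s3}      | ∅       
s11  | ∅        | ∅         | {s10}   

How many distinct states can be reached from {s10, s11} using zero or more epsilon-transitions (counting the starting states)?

8

Start with {s10, s11}.
From s10 via epsilon: add s3.
From s3 via epsilon: add s0.
From s0 via epsilon: add s1, s8.
From s8 via epsilon: add s5.
From s5 via epsilon: add s6.
epsilon-closure = {s0, s1, s3, s5, s6, s8, s10, s11}, which has 8 states.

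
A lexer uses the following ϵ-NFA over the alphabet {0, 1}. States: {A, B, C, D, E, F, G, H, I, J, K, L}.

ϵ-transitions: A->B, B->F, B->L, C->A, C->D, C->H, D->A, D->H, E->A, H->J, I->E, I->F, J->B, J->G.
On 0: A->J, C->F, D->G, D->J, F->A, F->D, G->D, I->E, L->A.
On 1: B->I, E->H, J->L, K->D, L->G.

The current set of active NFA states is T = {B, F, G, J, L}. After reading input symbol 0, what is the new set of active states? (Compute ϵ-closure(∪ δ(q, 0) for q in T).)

{A, B, D, F, G, H, J, L}

F on 0 → {A, D}.
G on 0 → {D}.
L on 0 → {A}.
No 0-transition from B, J.
Union after reading 0: {A, D}.
Now take the ϵ-closure:
From A via ϵ: add B.
From D via ϵ: add H.
From B via ϵ: add F, L.
From H via ϵ: add J.
From J via ϵ: add G.
No new states can be added; the closed set is {A, B, D, F, G, H, J, L}.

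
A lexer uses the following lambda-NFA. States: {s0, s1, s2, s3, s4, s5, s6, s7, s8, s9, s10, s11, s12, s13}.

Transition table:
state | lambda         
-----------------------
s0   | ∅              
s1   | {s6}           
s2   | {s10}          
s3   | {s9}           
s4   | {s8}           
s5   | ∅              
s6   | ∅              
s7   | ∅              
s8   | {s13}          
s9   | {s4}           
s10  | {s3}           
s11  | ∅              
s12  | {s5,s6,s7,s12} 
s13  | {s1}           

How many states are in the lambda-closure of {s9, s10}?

8

Start with {s9, s10}.
From s9 via lambda: add s4.
From s10 via lambda: add s3.
From s4 via lambda: add s8.
From s8 via lambda: add s13.
From s13 via lambda: add s1.
From s1 via lambda: add s6.
lambda-closure = {s1, s3, s4, s6, s8, s9, s10, s13}, which has 8 states.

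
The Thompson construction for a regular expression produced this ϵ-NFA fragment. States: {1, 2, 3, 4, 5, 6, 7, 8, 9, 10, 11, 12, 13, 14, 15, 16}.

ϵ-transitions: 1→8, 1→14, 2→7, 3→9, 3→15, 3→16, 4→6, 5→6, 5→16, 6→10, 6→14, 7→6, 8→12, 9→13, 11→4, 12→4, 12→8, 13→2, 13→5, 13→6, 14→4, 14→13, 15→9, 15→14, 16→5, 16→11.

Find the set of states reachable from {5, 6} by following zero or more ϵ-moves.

Start with {5, 6}.
From 5 via ϵ: add 16.
From 6 via ϵ: add 10, 14.
From 14 via ϵ: add 4, 13.
From 16 via ϵ: add 11.
From 13 via ϵ: add 2.
From 2 via ϵ: add 7.
No new states can be added; the closed set is {2, 4, 5, 6, 7, 10, 11, 13, 14, 16}.

{2, 4, 5, 6, 7, 10, 11, 13, 14, 16}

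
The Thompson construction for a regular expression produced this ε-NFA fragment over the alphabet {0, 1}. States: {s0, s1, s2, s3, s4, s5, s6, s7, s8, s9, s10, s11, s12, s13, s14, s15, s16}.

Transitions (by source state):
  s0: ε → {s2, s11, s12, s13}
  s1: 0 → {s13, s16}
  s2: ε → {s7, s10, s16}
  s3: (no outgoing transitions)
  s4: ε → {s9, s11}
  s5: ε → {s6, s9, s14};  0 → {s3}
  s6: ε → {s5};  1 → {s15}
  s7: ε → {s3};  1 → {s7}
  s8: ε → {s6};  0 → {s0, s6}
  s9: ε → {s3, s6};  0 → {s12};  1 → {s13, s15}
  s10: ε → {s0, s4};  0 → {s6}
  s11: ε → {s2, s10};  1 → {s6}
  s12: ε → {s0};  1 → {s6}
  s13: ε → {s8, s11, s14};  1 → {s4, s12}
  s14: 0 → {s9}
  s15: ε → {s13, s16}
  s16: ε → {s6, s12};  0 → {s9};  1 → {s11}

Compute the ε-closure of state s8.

Start with {s8}.
From s8 via ε: add s6.
From s6 via ε: add s5.
From s5 via ε: add s9, s14.
From s9 via ε: add s3.
No new states can be added; the closed set is {s3, s5, s6, s8, s9, s14}.

{s3, s5, s6, s8, s9, s14}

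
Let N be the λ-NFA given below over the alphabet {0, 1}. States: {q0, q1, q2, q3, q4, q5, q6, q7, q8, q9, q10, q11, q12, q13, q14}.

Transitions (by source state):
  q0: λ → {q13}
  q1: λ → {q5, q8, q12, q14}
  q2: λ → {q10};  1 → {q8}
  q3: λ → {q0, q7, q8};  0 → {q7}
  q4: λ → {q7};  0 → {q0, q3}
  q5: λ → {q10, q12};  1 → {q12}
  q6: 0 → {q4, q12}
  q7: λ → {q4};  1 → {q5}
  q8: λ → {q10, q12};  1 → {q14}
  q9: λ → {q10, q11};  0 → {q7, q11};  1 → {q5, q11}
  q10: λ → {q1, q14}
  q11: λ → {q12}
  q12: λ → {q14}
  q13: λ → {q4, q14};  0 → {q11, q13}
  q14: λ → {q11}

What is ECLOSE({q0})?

Start with {q0}.
From q0 via λ: add q13.
From q13 via λ: add q4, q14.
From q4 via λ: add q7.
From q14 via λ: add q11.
From q11 via λ: add q12.
No new states can be added; the closed set is {q0, q4, q7, q11, q12, q13, q14}.

{q0, q4, q7, q11, q12, q13, q14}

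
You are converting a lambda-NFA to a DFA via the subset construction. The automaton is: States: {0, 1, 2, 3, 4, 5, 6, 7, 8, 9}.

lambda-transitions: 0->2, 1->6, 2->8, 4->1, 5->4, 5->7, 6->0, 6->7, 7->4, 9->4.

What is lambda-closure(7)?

{0, 1, 2, 4, 6, 7, 8}

Start with {7}.
From 7 via lambda: add 4.
From 4 via lambda: add 1.
From 1 via lambda: add 6.
From 6 via lambda: add 0.
From 0 via lambda: add 2.
From 2 via lambda: add 8.
No new states can be added; the closed set is {0, 1, 2, 4, 6, 7, 8}.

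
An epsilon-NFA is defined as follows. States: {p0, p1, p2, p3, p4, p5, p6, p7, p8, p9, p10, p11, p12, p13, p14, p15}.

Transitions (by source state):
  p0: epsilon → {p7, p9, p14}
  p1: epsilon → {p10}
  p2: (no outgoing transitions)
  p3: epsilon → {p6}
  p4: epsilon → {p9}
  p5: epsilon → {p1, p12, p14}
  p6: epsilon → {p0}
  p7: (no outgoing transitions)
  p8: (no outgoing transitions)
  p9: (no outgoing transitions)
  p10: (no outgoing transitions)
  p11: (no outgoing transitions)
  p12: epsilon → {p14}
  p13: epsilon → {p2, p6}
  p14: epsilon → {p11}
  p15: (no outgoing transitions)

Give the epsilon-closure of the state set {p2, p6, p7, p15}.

Start with {p2, p6, p7, p15}.
From p6 via epsilon: add p0.
From p0 via epsilon: add p9, p14.
From p14 via epsilon: add p11.
No new states can be added; the closed set is {p0, p2, p6, p7, p9, p11, p14, p15}.

{p0, p2, p6, p7, p9, p11, p14, p15}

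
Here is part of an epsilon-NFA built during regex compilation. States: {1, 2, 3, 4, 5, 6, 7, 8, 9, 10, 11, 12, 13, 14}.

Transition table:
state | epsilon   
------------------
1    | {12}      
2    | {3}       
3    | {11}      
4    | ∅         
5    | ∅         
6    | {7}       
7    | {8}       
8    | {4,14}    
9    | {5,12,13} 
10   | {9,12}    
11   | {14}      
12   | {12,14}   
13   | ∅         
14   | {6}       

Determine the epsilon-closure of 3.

{3, 4, 6, 7, 8, 11, 14}

Start with {3}.
From 3 via epsilon: add 11.
From 11 via epsilon: add 14.
From 14 via epsilon: add 6.
From 6 via epsilon: add 7.
From 7 via epsilon: add 8.
From 8 via epsilon: add 4.
No new states can be added; the closed set is {3, 4, 6, 7, 8, 11, 14}.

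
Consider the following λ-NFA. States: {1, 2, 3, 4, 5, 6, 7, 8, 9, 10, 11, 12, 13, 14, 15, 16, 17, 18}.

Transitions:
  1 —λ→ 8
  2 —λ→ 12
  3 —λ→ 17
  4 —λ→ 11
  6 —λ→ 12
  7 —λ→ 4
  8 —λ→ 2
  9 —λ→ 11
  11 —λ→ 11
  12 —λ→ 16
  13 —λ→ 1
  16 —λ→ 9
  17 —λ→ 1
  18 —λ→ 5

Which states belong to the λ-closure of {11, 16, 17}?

{1, 2, 8, 9, 11, 12, 16, 17}

Start with {11, 16, 17}.
From 16 via λ: add 9.
From 17 via λ: add 1.
From 1 via λ: add 8.
From 8 via λ: add 2.
From 2 via λ: add 12.
No new states can be added; the closed set is {1, 2, 8, 9, 11, 12, 16, 17}.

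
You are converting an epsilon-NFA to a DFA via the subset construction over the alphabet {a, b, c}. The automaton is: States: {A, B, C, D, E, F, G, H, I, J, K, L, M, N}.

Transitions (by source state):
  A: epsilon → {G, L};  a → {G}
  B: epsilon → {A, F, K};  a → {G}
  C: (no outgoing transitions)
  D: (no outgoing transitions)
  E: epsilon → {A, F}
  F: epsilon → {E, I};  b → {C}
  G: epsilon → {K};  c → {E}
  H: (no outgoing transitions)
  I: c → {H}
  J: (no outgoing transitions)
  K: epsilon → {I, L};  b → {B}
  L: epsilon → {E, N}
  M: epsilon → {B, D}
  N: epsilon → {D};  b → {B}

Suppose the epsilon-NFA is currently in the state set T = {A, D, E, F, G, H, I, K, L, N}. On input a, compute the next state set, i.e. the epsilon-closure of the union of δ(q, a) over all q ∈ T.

{A, D, E, F, G, I, K, L, N}

A on a → {G}.
No a-transition from D, E, F, G, H, I, K, L, N.
Union after reading a: {G}.
Now take the epsilon-closure:
From G via epsilon: add K.
From K via epsilon: add I, L.
From L via epsilon: add E, N.
From E via epsilon: add A, F.
From N via epsilon: add D.
No new states can be added; the closed set is {A, D, E, F, G, I, K, L, N}.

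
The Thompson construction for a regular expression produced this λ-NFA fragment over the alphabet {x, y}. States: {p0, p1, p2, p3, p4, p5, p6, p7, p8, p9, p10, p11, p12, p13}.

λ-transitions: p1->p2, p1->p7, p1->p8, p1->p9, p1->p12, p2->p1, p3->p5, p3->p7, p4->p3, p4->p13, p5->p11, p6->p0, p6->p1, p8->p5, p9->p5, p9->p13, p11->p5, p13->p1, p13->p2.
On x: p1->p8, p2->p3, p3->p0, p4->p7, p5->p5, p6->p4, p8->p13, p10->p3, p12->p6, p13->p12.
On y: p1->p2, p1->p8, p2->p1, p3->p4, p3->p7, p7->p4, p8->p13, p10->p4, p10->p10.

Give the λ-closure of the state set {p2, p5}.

Start with {p2, p5}.
From p2 via λ: add p1.
From p5 via λ: add p11.
From p1 via λ: add p7, p8, p9, p12.
From p9 via λ: add p13.
No new states can be added; the closed set is {p1, p2, p5, p7, p8, p9, p11, p12, p13}.

{p1, p2, p5, p7, p8, p9, p11, p12, p13}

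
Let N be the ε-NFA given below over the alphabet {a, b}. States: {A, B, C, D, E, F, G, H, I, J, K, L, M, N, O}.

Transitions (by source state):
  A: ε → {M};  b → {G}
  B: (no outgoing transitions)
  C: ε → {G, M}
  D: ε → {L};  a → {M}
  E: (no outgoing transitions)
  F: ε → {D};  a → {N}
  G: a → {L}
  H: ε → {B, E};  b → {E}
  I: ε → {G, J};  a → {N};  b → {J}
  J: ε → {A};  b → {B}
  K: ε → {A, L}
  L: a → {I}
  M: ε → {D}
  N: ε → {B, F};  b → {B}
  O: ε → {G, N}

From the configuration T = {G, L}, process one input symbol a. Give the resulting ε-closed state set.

G on a → {L}.
L on a → {I}.
Union after reading a: {I, L}.
Now take the ε-closure:
From I via ε: add G, J.
From J via ε: add A.
From A via ε: add M.
From M via ε: add D.
No new states can be added; the closed set is {A, D, G, I, J, L, M}.

{A, D, G, I, J, L, M}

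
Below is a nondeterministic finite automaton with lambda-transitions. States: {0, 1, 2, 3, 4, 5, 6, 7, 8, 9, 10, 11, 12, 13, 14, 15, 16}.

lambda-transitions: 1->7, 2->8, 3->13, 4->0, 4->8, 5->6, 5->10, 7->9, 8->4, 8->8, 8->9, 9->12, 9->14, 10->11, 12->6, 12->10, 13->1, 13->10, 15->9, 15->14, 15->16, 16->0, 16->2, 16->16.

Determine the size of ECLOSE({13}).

Start with {13}.
From 13 via lambda: add 1, 10.
From 1 via lambda: add 7.
From 10 via lambda: add 11.
From 7 via lambda: add 9.
From 9 via lambda: add 12, 14.
From 12 via lambda: add 6.
lambda-closure = {1, 6, 7, 9, 10, 11, 12, 13, 14}, which has 9 states.

9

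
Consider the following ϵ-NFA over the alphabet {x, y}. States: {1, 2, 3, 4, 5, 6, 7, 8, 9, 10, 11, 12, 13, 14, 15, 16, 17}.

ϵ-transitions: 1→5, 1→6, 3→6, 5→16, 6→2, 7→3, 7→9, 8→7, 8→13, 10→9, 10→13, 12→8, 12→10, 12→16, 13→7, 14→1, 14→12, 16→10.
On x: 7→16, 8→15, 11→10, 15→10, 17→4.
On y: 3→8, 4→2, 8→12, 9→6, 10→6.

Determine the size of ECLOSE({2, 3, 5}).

9

Start with {2, 3, 5}.
From 3 via ϵ: add 6.
From 5 via ϵ: add 16.
From 16 via ϵ: add 10.
From 10 via ϵ: add 9, 13.
From 13 via ϵ: add 7.
ϵ-closure = {2, 3, 5, 6, 7, 9, 10, 13, 16}, which has 9 states.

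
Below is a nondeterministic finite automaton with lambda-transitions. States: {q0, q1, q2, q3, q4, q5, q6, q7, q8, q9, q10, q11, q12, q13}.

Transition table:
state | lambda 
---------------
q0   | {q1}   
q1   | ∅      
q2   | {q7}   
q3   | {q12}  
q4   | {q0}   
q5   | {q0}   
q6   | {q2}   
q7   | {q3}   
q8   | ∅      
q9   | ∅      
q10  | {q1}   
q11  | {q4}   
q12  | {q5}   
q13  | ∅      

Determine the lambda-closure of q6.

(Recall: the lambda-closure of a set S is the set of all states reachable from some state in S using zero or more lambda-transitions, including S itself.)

Start with {q6}.
From q6 via lambda: add q2.
From q2 via lambda: add q7.
From q7 via lambda: add q3.
From q3 via lambda: add q12.
From q12 via lambda: add q5.
From q5 via lambda: add q0.
From q0 via lambda: add q1.
No new states can be added; the closed set is {q0, q1, q2, q3, q5, q6, q7, q12}.

{q0, q1, q2, q3, q5, q6, q7, q12}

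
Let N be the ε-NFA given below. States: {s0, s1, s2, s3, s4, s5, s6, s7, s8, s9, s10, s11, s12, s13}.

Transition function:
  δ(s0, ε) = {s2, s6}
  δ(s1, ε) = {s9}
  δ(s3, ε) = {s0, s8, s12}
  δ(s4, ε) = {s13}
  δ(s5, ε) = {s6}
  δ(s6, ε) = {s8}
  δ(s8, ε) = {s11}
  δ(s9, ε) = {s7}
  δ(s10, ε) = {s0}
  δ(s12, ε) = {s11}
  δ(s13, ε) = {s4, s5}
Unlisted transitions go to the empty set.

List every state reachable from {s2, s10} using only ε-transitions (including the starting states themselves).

Start with {s2, s10}.
From s10 via ε: add s0.
From s0 via ε: add s6.
From s6 via ε: add s8.
From s8 via ε: add s11.
No new states can be added; the closed set is {s0, s2, s6, s8, s10, s11}.

{s0, s2, s6, s8, s10, s11}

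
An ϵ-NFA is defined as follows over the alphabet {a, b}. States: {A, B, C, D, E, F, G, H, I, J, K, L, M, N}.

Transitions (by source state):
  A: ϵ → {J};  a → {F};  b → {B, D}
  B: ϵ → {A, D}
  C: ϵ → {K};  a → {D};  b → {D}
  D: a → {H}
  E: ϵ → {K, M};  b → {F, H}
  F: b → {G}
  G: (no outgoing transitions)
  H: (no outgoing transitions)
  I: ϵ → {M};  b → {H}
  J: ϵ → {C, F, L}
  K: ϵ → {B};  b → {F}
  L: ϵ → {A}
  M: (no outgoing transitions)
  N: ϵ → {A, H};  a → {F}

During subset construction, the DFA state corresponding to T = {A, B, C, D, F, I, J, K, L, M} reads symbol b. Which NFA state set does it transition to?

A on b → {B, D}.
C on b → {D}.
F on b → {G}.
I on b → {H}.
K on b → {F}.
No b-transition from B, D, J, L, M.
Union after reading b: {B, D, F, G, H}.
Now take the ϵ-closure:
From B via ϵ: add A.
From A via ϵ: add J.
From J via ϵ: add C, L.
From C via ϵ: add K.
No new states can be added; the closed set is {A, B, C, D, F, G, H, J, K, L}.

{A, B, C, D, F, G, H, J, K, L}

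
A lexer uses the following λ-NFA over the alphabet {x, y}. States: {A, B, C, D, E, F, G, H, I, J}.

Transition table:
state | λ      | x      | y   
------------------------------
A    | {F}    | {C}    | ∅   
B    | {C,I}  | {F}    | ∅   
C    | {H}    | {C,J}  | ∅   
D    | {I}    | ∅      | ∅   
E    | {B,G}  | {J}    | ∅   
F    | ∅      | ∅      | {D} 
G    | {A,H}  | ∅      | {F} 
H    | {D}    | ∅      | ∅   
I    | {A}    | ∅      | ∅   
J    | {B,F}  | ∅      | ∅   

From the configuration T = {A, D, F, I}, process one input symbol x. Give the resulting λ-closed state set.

{A, C, D, F, H, I}

A on x → {C}.
No x-transition from D, F, I.
Union after reading x: {C}.
Now take the λ-closure:
From C via λ: add H.
From H via λ: add D.
From D via λ: add I.
From I via λ: add A.
From A via λ: add F.
No new states can be added; the closed set is {A, C, D, F, H, I}.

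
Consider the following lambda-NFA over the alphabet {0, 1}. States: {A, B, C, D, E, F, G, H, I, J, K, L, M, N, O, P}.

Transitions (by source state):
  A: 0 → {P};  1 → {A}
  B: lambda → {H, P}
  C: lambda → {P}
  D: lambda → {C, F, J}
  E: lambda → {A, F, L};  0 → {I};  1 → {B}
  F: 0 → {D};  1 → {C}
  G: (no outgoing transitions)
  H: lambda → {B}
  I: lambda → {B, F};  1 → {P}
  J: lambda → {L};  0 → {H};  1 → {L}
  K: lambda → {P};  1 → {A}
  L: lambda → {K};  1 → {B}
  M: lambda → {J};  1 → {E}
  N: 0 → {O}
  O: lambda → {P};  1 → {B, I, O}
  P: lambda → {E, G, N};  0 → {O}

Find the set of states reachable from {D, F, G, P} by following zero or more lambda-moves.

Start with {D, F, G, P}.
From D via lambda: add C, J.
From P via lambda: add E, N.
From E via lambda: add A, L.
From L via lambda: add K.
No new states can be added; the closed set is {A, C, D, E, F, G, J, K, L, N, P}.

{A, C, D, E, F, G, J, K, L, N, P}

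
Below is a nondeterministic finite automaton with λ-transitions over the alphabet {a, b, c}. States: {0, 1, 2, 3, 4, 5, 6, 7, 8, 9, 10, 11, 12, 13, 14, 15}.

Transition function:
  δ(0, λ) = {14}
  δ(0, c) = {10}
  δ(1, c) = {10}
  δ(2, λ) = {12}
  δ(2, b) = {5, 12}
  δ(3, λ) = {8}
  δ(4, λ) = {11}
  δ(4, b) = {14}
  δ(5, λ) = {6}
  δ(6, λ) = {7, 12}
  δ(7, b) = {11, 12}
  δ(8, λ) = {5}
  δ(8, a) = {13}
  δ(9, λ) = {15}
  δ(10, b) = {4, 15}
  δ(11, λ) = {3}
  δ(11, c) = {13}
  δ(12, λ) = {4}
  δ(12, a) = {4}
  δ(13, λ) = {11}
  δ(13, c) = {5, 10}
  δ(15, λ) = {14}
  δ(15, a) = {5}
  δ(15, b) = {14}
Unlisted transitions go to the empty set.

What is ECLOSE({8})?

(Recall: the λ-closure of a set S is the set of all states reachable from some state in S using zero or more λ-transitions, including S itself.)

Start with {8}.
From 8 via λ: add 5.
From 5 via λ: add 6.
From 6 via λ: add 7, 12.
From 12 via λ: add 4.
From 4 via λ: add 11.
From 11 via λ: add 3.
No new states can be added; the closed set is {3, 4, 5, 6, 7, 8, 11, 12}.

{3, 4, 5, 6, 7, 8, 11, 12}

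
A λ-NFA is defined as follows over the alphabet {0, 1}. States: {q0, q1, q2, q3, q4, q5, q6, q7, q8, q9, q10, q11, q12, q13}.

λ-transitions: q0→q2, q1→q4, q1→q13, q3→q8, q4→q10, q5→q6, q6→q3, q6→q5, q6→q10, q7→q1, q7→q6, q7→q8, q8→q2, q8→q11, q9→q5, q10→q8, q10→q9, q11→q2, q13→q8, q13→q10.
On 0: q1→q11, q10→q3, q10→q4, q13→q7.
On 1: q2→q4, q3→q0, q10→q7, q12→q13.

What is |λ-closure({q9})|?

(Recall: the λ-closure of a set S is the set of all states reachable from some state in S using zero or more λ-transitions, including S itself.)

Start with {q9}.
From q9 via λ: add q5.
From q5 via λ: add q6.
From q6 via λ: add q3, q10.
From q3 via λ: add q8.
From q8 via λ: add q2, q11.
λ-closure = {q2, q3, q5, q6, q8, q9, q10, q11}, which has 8 states.

8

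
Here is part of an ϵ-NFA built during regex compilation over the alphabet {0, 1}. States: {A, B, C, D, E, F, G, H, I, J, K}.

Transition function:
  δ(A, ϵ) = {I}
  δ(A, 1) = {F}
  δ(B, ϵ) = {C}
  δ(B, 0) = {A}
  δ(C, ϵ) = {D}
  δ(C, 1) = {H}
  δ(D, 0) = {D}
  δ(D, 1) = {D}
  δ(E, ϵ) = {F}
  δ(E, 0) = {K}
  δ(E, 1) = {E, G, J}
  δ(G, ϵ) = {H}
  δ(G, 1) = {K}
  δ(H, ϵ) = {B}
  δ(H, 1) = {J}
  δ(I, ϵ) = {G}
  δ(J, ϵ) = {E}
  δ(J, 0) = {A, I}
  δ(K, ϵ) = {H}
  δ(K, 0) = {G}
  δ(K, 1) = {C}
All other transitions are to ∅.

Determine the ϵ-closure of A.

{A, B, C, D, G, H, I}

Start with {A}.
From A via ϵ: add I.
From I via ϵ: add G.
From G via ϵ: add H.
From H via ϵ: add B.
From B via ϵ: add C.
From C via ϵ: add D.
No new states can be added; the closed set is {A, B, C, D, G, H, I}.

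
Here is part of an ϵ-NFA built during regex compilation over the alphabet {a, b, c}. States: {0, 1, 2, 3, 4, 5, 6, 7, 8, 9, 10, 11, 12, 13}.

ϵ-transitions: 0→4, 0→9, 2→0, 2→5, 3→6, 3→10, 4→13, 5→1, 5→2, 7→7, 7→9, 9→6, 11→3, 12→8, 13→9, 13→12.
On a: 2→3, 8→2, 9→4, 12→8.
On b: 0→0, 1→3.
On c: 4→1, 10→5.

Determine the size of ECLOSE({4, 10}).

Start with {4, 10}.
From 4 via ϵ: add 13.
From 13 via ϵ: add 9, 12.
From 9 via ϵ: add 6.
From 12 via ϵ: add 8.
ϵ-closure = {4, 6, 8, 9, 10, 12, 13}, which has 7 states.

7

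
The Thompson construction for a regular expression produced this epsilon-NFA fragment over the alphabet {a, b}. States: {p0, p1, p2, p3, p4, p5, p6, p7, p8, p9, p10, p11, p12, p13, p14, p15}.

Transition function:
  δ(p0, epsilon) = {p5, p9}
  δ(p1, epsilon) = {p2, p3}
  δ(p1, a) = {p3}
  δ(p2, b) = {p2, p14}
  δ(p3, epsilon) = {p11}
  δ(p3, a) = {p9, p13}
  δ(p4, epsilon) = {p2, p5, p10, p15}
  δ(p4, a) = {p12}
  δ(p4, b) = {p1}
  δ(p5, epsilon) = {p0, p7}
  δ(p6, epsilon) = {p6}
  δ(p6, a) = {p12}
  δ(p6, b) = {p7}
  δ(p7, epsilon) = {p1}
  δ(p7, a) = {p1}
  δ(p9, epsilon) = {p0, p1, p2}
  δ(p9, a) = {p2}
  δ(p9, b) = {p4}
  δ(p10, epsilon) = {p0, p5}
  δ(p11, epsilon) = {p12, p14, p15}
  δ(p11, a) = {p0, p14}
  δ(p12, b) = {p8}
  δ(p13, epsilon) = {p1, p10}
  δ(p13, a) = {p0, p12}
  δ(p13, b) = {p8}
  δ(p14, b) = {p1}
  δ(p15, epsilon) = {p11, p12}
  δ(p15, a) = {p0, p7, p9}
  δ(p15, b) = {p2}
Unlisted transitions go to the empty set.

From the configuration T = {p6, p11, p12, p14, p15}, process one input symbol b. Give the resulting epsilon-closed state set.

{p1, p2, p3, p7, p8, p11, p12, p14, p15}

p6 on b → {p7}.
p12 on b → {p8}.
p14 on b → {p1}.
p15 on b → {p2}.
No b-transition from p11.
Union after reading b: {p1, p2, p7, p8}.
Now take the epsilon-closure:
From p1 via epsilon: add p3.
From p3 via epsilon: add p11.
From p11 via epsilon: add p12, p14, p15.
No new states can be added; the closed set is {p1, p2, p3, p7, p8, p11, p12, p14, p15}.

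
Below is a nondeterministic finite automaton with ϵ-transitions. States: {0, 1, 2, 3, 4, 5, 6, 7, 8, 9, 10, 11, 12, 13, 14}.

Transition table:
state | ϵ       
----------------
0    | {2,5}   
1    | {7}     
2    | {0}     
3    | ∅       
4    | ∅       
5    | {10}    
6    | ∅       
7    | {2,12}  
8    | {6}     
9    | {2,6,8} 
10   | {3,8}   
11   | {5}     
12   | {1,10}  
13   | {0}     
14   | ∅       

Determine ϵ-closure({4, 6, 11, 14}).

Start with {4, 6, 11, 14}.
From 11 via ϵ: add 5.
From 5 via ϵ: add 10.
From 10 via ϵ: add 3, 8.
No new states can be added; the closed set is {3, 4, 5, 6, 8, 10, 11, 14}.

{3, 4, 5, 6, 8, 10, 11, 14}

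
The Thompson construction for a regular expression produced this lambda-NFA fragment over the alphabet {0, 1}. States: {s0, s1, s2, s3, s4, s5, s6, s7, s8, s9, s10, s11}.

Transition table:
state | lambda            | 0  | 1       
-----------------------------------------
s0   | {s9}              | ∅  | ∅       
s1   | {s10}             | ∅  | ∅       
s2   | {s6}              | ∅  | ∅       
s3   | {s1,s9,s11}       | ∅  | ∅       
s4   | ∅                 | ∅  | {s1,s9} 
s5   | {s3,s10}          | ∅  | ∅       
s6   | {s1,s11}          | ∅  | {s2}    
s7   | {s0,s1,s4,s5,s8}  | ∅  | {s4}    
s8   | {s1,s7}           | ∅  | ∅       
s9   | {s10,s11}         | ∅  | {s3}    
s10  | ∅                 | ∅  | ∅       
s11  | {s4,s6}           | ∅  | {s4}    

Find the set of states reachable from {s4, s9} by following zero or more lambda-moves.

{s1, s4, s6, s9, s10, s11}

Start with {s4, s9}.
From s9 via lambda: add s10, s11.
From s11 via lambda: add s6.
From s6 via lambda: add s1.
No new states can be added; the closed set is {s1, s4, s6, s9, s10, s11}.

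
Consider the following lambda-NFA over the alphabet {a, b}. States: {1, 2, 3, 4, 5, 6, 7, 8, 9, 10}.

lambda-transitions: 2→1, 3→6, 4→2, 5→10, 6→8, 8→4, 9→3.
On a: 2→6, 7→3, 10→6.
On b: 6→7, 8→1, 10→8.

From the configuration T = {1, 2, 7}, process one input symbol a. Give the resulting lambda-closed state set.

2 on a → {6}.
7 on a → {3}.
No a-transition from 1.
Union after reading a: {3, 6}.
Now take the lambda-closure:
From 6 via lambda: add 8.
From 8 via lambda: add 4.
From 4 via lambda: add 2.
From 2 via lambda: add 1.
No new states can be added; the closed set is {1, 2, 3, 4, 6, 8}.

{1, 2, 3, 4, 6, 8}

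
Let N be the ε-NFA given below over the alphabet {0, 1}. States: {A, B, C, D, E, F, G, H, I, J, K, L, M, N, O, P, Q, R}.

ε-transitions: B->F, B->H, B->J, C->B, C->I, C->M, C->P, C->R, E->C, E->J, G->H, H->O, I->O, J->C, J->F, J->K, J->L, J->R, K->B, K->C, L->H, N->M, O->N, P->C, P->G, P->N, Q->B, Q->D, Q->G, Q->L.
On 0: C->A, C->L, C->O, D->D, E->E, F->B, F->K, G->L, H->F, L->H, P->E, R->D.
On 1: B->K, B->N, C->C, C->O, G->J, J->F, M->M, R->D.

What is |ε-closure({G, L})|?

Start with {G, L}.
From G via ε: add H.
From H via ε: add O.
From O via ε: add N.
From N via ε: add M.
ε-closure = {G, H, L, M, N, O}, which has 6 states.

6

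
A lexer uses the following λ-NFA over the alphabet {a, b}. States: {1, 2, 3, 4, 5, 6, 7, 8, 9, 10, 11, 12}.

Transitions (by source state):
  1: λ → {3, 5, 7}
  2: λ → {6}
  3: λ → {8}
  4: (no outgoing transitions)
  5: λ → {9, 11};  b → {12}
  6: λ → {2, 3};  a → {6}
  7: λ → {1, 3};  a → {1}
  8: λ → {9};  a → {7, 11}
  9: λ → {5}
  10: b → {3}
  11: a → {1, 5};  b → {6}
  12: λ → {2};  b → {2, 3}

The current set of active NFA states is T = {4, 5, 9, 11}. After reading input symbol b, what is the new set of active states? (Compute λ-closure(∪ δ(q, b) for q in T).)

{2, 3, 5, 6, 8, 9, 11, 12}

5 on b → {12}.
11 on b → {6}.
No b-transition from 4, 9.
Union after reading b: {6, 12}.
Now take the λ-closure:
From 6 via λ: add 2, 3.
From 3 via λ: add 8.
From 8 via λ: add 9.
From 9 via λ: add 5.
From 5 via λ: add 11.
No new states can be added; the closed set is {2, 3, 5, 6, 8, 9, 11, 12}.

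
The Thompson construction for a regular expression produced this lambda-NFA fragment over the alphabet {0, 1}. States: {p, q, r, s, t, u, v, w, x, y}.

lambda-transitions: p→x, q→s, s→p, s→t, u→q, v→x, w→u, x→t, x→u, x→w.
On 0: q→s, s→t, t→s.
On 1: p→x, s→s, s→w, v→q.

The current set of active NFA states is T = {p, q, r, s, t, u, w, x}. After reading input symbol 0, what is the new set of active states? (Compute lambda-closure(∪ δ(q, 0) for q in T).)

q on 0 → {s}.
s on 0 → {t}.
t on 0 → {s}.
No 0-transition from p, r, u, w, x.
Union after reading 0: {s, t}.
Now take the lambda-closure:
From s via lambda: add p.
From p via lambda: add x.
From x via lambda: add u, w.
From u via lambda: add q.
No new states can be added; the closed set is {p, q, s, t, u, w, x}.

{p, q, s, t, u, w, x}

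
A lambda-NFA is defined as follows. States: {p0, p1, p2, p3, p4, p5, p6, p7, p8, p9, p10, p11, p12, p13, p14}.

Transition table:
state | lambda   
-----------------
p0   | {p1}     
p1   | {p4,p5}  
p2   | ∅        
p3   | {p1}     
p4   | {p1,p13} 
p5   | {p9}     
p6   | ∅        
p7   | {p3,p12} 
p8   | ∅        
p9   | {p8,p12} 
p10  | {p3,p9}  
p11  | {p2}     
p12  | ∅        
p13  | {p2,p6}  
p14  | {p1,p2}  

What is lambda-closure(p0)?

Start with {p0}.
From p0 via lambda: add p1.
From p1 via lambda: add p4, p5.
From p4 via lambda: add p13.
From p5 via lambda: add p9.
From p9 via lambda: add p8, p12.
From p13 via lambda: add p2, p6.
No new states can be added; the closed set is {p0, p1, p2, p4, p5, p6, p8, p9, p12, p13}.

{p0, p1, p2, p4, p5, p6, p8, p9, p12, p13}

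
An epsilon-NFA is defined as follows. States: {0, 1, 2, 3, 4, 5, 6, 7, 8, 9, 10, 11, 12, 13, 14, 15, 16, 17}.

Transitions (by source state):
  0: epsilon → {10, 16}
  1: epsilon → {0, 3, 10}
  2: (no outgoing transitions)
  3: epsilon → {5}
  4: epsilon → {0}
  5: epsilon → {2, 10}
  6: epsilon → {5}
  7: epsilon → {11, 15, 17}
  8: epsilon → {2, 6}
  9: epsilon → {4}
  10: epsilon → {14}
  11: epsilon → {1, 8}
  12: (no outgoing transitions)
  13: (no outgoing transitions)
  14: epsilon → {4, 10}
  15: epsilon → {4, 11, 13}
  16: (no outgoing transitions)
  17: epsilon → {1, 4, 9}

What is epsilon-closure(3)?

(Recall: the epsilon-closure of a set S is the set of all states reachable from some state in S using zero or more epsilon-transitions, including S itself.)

Start with {3}.
From 3 via epsilon: add 5.
From 5 via epsilon: add 2, 10.
From 10 via epsilon: add 14.
From 14 via epsilon: add 4.
From 4 via epsilon: add 0.
From 0 via epsilon: add 16.
No new states can be added; the closed set is {0, 2, 3, 4, 5, 10, 14, 16}.

{0, 2, 3, 4, 5, 10, 14, 16}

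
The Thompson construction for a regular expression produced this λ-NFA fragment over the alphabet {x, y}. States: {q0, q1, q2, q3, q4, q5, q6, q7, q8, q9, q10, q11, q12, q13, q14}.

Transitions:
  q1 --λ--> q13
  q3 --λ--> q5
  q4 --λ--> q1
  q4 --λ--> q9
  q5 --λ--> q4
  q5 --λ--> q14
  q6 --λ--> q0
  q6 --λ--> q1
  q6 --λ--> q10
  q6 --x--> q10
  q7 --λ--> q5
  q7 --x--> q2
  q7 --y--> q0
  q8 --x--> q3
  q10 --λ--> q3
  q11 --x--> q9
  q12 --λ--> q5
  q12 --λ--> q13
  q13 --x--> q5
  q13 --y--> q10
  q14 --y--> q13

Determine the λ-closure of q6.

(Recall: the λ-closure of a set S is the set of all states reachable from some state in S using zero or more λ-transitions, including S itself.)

Start with {q6}.
From q6 via λ: add q0, q1, q10.
From q1 via λ: add q13.
From q10 via λ: add q3.
From q3 via λ: add q5.
From q5 via λ: add q4, q14.
From q4 via λ: add q9.
No new states can be added; the closed set is {q0, q1, q3, q4, q5, q6, q9, q10, q13, q14}.

{q0, q1, q3, q4, q5, q6, q9, q10, q13, q14}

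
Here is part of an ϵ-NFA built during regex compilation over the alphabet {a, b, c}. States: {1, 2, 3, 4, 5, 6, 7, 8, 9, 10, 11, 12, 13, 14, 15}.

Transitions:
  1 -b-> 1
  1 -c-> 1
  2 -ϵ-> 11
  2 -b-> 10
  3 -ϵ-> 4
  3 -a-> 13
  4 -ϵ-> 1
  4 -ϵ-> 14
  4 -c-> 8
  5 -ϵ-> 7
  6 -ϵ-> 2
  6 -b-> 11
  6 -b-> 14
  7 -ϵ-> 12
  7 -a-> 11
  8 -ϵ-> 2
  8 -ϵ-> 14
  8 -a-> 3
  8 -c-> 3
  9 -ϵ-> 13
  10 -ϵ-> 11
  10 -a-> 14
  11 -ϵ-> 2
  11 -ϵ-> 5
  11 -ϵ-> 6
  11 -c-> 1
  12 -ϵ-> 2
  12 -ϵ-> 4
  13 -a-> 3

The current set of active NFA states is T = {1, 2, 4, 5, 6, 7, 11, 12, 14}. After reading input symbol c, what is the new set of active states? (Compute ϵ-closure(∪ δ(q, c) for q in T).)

1 on c → {1}.
4 on c → {8}.
11 on c → {1}.
No c-transition from 2, 5, 6, 7, 12, 14.
Union after reading c: {1, 8}.
Now take the ϵ-closure:
From 8 via ϵ: add 2, 14.
From 2 via ϵ: add 11.
From 11 via ϵ: add 5, 6.
From 5 via ϵ: add 7.
From 7 via ϵ: add 12.
From 12 via ϵ: add 4.
No new states can be added; the closed set is {1, 2, 4, 5, 6, 7, 8, 11, 12, 14}.

{1, 2, 4, 5, 6, 7, 8, 11, 12, 14}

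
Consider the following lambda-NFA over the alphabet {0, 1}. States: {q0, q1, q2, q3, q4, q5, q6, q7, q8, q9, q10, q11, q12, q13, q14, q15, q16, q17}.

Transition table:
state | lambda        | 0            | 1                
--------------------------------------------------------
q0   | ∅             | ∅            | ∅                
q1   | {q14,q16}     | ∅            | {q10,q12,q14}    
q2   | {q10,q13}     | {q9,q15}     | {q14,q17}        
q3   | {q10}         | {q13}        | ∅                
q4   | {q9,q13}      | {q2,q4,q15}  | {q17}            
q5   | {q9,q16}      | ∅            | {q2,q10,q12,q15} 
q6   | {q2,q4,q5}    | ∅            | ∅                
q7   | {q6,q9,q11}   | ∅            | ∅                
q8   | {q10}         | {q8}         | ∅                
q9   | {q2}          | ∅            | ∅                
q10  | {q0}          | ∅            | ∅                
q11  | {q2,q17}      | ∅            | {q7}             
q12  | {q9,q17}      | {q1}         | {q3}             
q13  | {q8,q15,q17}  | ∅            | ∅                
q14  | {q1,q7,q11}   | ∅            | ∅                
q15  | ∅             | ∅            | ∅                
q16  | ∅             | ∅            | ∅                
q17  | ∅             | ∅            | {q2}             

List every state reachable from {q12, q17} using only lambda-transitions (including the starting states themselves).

{q0, q2, q8, q9, q10, q12, q13, q15, q17}

Start with {q12, q17}.
From q12 via lambda: add q9.
From q9 via lambda: add q2.
From q2 via lambda: add q10, q13.
From q10 via lambda: add q0.
From q13 via lambda: add q8, q15.
No new states can be added; the closed set is {q0, q2, q8, q9, q10, q12, q13, q15, q17}.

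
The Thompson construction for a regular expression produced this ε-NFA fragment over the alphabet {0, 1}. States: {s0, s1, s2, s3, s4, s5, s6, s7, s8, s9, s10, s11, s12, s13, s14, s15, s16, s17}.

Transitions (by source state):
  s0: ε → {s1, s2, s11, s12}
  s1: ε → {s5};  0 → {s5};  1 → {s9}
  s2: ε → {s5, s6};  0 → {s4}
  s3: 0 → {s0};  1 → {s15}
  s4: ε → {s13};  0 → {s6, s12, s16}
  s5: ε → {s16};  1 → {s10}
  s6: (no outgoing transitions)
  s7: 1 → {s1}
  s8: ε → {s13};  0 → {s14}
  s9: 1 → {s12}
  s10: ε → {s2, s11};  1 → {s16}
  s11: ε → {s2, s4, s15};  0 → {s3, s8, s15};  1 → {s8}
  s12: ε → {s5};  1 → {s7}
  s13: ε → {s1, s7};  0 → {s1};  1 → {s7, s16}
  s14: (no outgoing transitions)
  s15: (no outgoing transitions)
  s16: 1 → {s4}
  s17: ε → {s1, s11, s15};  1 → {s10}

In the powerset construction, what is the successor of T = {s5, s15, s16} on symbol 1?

{s1, s2, s4, s5, s6, s7, s10, s11, s13, s15, s16}

s5 on 1 → {s10}.
s16 on 1 → {s4}.
No 1-transition from s15.
Union after reading 1: {s4, s10}.
Now take the ε-closure:
From s4 via ε: add s13.
From s10 via ε: add s2, s11.
From s2 via ε: add s5, s6.
From s11 via ε: add s15.
From s13 via ε: add s1, s7.
From s5 via ε: add s16.
No new states can be added; the closed set is {s1, s2, s4, s5, s6, s7, s10, s11, s13, s15, s16}.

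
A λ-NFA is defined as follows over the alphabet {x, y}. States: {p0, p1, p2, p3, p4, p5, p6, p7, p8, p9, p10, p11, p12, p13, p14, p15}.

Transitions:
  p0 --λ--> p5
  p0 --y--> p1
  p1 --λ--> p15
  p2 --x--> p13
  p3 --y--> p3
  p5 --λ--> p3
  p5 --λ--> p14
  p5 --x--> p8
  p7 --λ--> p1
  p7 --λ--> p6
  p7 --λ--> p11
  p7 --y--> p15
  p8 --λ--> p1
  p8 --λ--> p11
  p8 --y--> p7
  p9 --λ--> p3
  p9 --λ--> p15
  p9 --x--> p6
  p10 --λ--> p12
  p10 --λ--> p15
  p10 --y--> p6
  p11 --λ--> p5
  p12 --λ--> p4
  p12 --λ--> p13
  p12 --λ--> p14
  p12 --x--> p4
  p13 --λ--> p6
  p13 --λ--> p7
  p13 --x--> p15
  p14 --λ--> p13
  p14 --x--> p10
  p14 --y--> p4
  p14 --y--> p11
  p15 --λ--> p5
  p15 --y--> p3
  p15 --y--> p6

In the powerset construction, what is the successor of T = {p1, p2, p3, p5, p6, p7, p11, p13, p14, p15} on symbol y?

p3 on y → {p3}.
p7 on y → {p15}.
p14 on y → {p4, p11}.
p15 on y → {p3, p6}.
No y-transition from p1, p2, p5, p6, p11, p13.
Union after reading y: {p3, p4, p6, p11, p15}.
Now take the λ-closure:
From p11 via λ: add p5.
From p5 via λ: add p14.
From p14 via λ: add p13.
From p13 via λ: add p7.
From p7 via λ: add p1.
No new states can be added; the closed set is {p1, p3, p4, p5, p6, p7, p11, p13, p14, p15}.

{p1, p3, p4, p5, p6, p7, p11, p13, p14, p15}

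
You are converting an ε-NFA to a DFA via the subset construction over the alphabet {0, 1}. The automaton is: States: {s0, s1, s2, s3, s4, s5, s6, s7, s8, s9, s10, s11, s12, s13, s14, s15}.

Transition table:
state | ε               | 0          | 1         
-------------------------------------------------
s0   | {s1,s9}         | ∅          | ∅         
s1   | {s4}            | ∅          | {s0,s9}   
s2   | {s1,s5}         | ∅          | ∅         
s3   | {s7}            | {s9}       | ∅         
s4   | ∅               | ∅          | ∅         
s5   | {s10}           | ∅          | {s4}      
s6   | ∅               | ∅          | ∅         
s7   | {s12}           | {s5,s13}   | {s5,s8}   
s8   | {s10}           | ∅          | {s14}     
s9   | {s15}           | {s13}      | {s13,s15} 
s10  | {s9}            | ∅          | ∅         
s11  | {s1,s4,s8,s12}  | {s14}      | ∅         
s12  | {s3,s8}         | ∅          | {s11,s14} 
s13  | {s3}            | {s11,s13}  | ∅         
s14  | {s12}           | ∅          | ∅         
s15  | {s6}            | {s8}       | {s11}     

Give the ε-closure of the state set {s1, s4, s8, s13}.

{s1, s3, s4, s6, s7, s8, s9, s10, s12, s13, s15}

Start with {s1, s4, s8, s13}.
From s8 via ε: add s10.
From s13 via ε: add s3.
From s3 via ε: add s7.
From s10 via ε: add s9.
From s7 via ε: add s12.
From s9 via ε: add s15.
From s15 via ε: add s6.
No new states can be added; the closed set is {s1, s3, s4, s6, s7, s8, s9, s10, s12, s13, s15}.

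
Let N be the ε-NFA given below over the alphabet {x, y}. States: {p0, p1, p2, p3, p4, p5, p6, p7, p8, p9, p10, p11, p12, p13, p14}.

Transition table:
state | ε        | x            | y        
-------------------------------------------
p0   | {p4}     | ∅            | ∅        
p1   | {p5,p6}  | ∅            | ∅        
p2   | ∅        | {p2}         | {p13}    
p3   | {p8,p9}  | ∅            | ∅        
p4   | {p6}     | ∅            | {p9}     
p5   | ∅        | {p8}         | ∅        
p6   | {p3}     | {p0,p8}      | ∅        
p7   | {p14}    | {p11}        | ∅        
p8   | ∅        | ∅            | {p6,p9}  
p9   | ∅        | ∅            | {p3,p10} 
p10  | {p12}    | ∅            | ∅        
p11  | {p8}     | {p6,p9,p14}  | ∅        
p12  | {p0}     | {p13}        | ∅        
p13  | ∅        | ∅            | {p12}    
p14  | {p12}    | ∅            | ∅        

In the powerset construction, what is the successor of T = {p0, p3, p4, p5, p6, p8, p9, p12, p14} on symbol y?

{p0, p3, p4, p6, p8, p9, p10, p12}

p4 on y → {p9}.
p8 on y → {p6, p9}.
p9 on y → {p3, p10}.
No y-transition from p0, p3, p5, p6, p12, p14.
Union after reading y: {p3, p6, p9, p10}.
Now take the ε-closure:
From p3 via ε: add p8.
From p10 via ε: add p12.
From p12 via ε: add p0.
From p0 via ε: add p4.
No new states can be added; the closed set is {p0, p3, p4, p6, p8, p9, p10, p12}.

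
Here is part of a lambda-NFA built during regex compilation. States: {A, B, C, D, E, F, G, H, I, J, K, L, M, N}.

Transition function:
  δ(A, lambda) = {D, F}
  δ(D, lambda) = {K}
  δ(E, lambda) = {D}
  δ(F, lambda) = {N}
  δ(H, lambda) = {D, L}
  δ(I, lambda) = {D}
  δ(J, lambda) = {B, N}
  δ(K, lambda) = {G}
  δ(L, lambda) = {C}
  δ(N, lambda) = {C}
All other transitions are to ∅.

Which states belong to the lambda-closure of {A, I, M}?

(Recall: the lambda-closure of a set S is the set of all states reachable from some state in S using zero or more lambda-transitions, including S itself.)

Start with {A, I, M}.
From A via lambda: add D, F.
From D via lambda: add K.
From F via lambda: add N.
From K via lambda: add G.
From N via lambda: add C.
No new states can be added; the closed set is {A, C, D, F, G, I, K, M, N}.

{A, C, D, F, G, I, K, M, N}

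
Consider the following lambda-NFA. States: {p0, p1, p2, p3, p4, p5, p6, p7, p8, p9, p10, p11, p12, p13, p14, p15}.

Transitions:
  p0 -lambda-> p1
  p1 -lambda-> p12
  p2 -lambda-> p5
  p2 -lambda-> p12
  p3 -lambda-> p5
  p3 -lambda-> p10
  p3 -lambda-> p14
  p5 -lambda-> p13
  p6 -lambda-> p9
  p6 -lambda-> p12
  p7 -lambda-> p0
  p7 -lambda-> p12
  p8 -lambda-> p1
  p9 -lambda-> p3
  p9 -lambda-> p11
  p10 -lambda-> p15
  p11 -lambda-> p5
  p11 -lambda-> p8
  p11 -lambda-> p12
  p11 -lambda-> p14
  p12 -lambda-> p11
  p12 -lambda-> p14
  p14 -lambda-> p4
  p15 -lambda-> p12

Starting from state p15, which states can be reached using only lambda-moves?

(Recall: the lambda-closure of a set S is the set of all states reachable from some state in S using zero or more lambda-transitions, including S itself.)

Start with {p15}.
From p15 via lambda: add p12.
From p12 via lambda: add p11, p14.
From p11 via lambda: add p5, p8.
From p14 via lambda: add p4.
From p5 via lambda: add p13.
From p8 via lambda: add p1.
No new states can be added; the closed set is {p1, p4, p5, p8, p11, p12, p13, p14, p15}.

{p1, p4, p5, p8, p11, p12, p13, p14, p15}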